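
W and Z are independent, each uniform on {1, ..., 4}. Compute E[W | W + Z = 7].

P(W + Z = 7) = 1/8.
Summing W·P(x,y) over outcomes with W + Z = 7 gives 7/16.
E[W | W + Z = 7] = (7/16) / (1/8) = 7/2.

7/2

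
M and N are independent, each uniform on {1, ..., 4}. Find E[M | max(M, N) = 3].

12/5

Outcomes with max(M, N) = 3: (1,3), (2,3), (3,1), (3,2), (3,3), each with probability 1/16.
E[M | max(M, N) = 3] = (1 + 2 + 3 + 3 + 3) / 5 = 12/5.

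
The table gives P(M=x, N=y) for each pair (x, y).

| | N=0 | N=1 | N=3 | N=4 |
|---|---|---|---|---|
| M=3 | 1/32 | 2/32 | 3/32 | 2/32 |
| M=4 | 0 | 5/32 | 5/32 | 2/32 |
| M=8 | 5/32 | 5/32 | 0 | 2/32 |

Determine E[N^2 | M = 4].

P(M = 4) = 3/8.
Σ N^2·P over the event = 1·(5/32) + 9·(5/32) + 16·(2/32) = 41/16.
E[N^2 | M = 4] = (41/16) / (3/8) = 41/6.

41/6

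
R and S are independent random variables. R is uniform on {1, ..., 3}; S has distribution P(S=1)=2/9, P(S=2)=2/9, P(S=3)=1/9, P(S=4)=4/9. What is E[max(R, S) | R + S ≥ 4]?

73/21

P(R + S ≥ 4) = 7/9.
Summing max(R,S)·P(x,y) over outcomes with R + S ≥ 4 gives 73/27.
E[max(R, S) | R + S ≥ 4] = (73/27) / (7/9) = 73/21.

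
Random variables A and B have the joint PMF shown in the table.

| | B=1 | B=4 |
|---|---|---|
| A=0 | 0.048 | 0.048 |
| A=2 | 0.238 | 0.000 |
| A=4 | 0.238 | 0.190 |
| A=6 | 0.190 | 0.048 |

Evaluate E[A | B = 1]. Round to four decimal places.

P(B = 1) = 0.714.
Σ A·P over the event = 0·(0.048) + 2·(0.238) + 4·(0.238) + 6·(0.190) = 2.568.
E[A | B = 1] = (2.568) / (0.714) = 3.5966.

3.5966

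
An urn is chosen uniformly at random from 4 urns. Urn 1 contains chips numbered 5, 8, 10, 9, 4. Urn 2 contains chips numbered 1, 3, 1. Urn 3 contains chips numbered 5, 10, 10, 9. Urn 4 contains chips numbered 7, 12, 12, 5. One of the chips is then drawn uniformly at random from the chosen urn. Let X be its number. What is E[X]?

791/120

E[X | urn 1] = (5+8+10+9+4)/5 = 36/5.
E[X | urn 2] = (1+3+1)/3 = 5/3.
E[X | urn 3] = (5+10+10+9)/4 = 17/2.
E[X | urn 4] = (7+12+12+5)/4 = 9.
By the law of total expectation,
E[X] = (1/4)·(36/5) + (1/4)·(5/3) + (1/4)·(17/2) + (1/4)·(9) = 791/120.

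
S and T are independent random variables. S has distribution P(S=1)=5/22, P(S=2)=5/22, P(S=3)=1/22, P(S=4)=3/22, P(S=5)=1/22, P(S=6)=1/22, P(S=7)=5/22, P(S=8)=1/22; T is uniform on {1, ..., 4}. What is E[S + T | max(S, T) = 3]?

P(max(S, T) = 3) = 13/88.
Summing (S+T)·P(x,y) over outcomes with max(S, T) = 3 gives 15/22.
E[S + T | max(S, T) = 3] = (15/22) / (13/88) = 60/13.

60/13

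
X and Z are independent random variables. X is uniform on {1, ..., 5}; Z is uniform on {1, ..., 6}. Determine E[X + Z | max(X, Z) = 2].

Outcomes with max(X, Z) = 2: (1,2), (2,1), (2,2), each with probability 1/30.
E[X + Z | max(X, Z) = 2] = (3 + 3 + 4) / 3 = 10/3.

10/3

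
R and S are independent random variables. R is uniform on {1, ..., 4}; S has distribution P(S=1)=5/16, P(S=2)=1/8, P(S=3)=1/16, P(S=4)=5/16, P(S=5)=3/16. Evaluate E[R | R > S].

63/20

P(R > S) = 5/16.
Summing R·P(x,y) over outcomes with R > S gives 63/64.
E[R | R > S] = (63/64) / (5/16) = 63/20.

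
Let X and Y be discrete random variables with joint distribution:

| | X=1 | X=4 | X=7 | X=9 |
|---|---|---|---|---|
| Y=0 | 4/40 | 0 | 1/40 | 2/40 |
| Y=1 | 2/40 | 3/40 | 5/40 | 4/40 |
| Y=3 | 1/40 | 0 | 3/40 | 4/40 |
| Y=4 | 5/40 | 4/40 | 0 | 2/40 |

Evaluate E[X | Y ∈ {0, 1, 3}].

172/29

P(Y ∈ {0, 1, 3}) = 29/40.
Summing X·P(X=x,Y=y) over the conditioning event gives 43/10.
E[X | Y ∈ {0, 1, 3}] = (43/10) / (29/40) = 172/29.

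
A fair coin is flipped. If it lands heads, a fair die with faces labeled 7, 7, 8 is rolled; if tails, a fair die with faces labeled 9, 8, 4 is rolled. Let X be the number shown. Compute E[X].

43/6

E[X | heads] = (7+7+8)/3 = 22/3.
E[X | tails] = (9+8+4)/3 = 7.
E[X] = (1/2)·(22/3) + (1/2)·(7) = 43/6.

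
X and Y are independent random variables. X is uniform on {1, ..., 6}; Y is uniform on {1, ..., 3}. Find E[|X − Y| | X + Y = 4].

Outcomes with X + Y = 4: (1,3), (2,2), (3,1), each with probability 1/18.
E[|X − Y| | X + Y = 4] = (2 + 0 + 2) / 3 = 4/3.

4/3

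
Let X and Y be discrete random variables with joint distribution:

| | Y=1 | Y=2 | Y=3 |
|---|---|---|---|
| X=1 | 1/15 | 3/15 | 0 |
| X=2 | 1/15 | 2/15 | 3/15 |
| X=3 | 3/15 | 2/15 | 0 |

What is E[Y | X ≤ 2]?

21/10

P(X ≤ 2) = 2/3.
Σ Y·P over the event = 1·(1/15) + 2·(3/15) + 1·(1/15) + 2·(2/15) + 3·(3/15) = 7/5.
E[Y | X ≤ 2] = (7/5) / (2/3) = 21/10.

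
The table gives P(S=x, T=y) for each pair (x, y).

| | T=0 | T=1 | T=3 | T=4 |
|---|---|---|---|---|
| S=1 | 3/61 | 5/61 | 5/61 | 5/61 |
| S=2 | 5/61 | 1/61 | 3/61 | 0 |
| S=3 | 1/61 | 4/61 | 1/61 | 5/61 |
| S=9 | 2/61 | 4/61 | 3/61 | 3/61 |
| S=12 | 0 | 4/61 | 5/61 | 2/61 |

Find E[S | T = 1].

P(T = 1) = 18/61.
Σ S·P over the event = 1·(5/61) + 2·(1/61) + 3·(4/61) + 9·(4/61) + 12·(4/61) = 103/61.
E[S | T = 1] = (103/61) / (18/61) = 103/18.

103/18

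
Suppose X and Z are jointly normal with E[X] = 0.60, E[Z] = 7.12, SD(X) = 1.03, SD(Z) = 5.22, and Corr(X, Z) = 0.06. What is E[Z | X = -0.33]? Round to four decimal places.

6.8372

E[Z | X=x] = μ_Z + ρ(σ_Z/σ_X)(x − μ_X) for jointly normal variables.
E[Z | X=-0.33] = 7.12 + (0.06)·(5.22/1.03)·(-0.33 − (0.60)) = 7.12 + (0.30408)·(-0.93) = 6.8372.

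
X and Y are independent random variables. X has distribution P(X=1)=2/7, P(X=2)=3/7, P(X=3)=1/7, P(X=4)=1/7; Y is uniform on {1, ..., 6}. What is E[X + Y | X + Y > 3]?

P(X + Y > 3) = 5/6.
Summing (X+Y)·P(x,y) over outcomes with X + Y > 3 gives 109/21.
E[X + Y | X + Y > 3] = (109/21) / (5/6) = 218/35.

218/35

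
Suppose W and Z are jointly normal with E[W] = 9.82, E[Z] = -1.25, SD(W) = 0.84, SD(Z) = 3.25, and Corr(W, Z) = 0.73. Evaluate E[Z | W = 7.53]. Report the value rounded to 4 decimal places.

-7.7179

The regression of Z on W has slope ρ·σ_Z/σ_W and passes through (μ_W, μ_Z).
E[Z | W=7.53] = -1.25 + (0.73)·(3.25/0.84)·(7.53 − (9.82)) = -1.25 + (2.8244)·(-2.29) = -7.7179.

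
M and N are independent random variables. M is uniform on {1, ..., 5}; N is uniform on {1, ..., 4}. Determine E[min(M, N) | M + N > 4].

33/14

P(M + N > 4) = 7/10.
Summing min(M,N)·P(x,y) over outcomes with M + N > 4 gives 33/20.
E[min(M, N) | M + N > 4] = (33/20) / (7/10) = 33/14.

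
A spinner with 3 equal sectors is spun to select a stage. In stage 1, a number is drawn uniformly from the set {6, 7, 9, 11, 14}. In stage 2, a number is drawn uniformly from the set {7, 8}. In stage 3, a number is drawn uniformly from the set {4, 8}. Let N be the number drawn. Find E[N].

229/30

E[N | stage 1] = (6+7+9+11+14)/5 = 47/5.
E[N | stage 2] = (7+8)/2 = 15/2.
E[N | stage 3] = (4+8)/2 = 6.
By the law of total expectation,
E[N] = (1/3)·(47/5) + (1/3)·(15/2) + (1/3)·(6) = 229/30.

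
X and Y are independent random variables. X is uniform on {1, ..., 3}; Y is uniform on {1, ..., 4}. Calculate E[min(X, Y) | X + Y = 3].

Outcomes with X + Y = 3: (1,2), (2,1), each with probability 1/12.
E[min(X, Y) | X + Y = 3] = (1 + 1) / 2 = 1.

1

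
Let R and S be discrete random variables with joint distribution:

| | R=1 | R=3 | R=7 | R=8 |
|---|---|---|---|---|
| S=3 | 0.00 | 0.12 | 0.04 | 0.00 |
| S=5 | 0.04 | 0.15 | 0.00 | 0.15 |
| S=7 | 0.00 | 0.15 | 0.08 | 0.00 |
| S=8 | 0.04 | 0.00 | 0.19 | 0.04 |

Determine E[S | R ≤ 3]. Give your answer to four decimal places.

5.3600

P(R ≤ 3) = 0.50.
Σ S·P over the event = 5·(0.04) + 8·(0.04) + 3·(0.12) + 5·(0.15) + 7·(0.15) = 2.68.
E[S | R ≤ 3] = (2.68) / (0.50) = 5.3600.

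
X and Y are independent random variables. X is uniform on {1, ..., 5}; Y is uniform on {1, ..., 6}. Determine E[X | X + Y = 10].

Outcomes with X + Y = 10: (4,6), (5,5), each with probability 1/30.
E[X | X + Y = 10] = (4 + 5) / 2 = 9/2.

9/2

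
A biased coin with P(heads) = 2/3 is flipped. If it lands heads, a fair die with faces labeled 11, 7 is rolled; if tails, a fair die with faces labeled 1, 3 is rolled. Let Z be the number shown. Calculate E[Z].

20/3

E[Z | heads] = (11+7)/2 = 9.
E[Z | tails] = (1+3)/2 = 2.
E[Z] = (2/3)·(9) + (1/3)·(2) = 20/3.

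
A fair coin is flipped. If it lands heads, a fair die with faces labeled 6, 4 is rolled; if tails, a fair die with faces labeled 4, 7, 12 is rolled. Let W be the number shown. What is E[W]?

19/3

E[W | heads] = (6+4)/2 = 5.
E[W | tails] = (4+7+12)/3 = 23/3.
By the law of total expectation,
E[W] = (1/2)·(5) + (1/2)·(23/3) = 19/3.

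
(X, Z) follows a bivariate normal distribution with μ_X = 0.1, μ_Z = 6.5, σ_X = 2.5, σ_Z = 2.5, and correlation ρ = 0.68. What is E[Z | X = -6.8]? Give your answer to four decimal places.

For a bivariate normal, E[Z | X=x] = μ_Z + ρ·(σ_Z/σ_X)·(x − μ_X).
E[Z | X=-6.8] = 6.5 + (0.68)·(2.5/2.5)·(-6.8 − (0.1)) = 6.5 + (0.68)·(-6.9) = 1.8080.

1.8080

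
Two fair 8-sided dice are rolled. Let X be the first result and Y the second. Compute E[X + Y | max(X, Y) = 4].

P(max(X, Y) = 4) = 7/64.
Summing (X+Y)·P(x,y) over outcomes with max(X, Y) = 4 gives 11/16.
E[X + Y | max(X, Y) = 4] = (11/16) / (7/64) = 44/7.

44/7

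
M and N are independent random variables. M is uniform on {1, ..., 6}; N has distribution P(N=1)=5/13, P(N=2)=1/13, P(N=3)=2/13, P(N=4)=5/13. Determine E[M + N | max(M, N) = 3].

55/12

P(max(M, N) = 3) = 2/13.
Summing (M+N)·P(x,y) over outcomes with max(M, N) = 3 gives 55/78.
E[M + N | max(M, N) = 3] = (55/78) / (2/13) = 55/12.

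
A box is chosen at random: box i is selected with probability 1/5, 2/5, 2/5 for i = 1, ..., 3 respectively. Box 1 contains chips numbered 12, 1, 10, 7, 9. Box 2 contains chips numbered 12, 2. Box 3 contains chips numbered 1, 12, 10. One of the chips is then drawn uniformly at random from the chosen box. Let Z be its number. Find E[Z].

E[Z | box 1] = (12+1+10+7+9)/5 = 39/5.
E[Z | box 2] = (12+2)/2 = 7.
E[Z | box 3] = (1+12+10)/3 = 23/3.
By the law of total expectation,
E[Z] = (1/5)·(39/5) + (2/5)·(7) + (2/5)·(23/3) = 557/75.

557/75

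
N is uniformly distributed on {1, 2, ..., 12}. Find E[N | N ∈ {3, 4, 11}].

6

P(N ∈ {3, 4, 11}) = 1/4.
Σ over the event: 3·1/12 + 4·1/12 + 11·1/12 = 3/2.
E[N | N ∈ {3, 4, 11}] = (3/2) / (1/4) = 6.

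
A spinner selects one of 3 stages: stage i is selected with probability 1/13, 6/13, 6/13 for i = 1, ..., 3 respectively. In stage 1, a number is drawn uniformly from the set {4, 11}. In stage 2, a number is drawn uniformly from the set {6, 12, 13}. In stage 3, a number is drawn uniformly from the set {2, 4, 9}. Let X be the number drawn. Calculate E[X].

199/26

E[X | stage 1] = (4+11)/2 = 15/2.
E[X | stage 2] = (6+12+13)/3 = 31/3.
E[X | stage 3] = (2+4+9)/3 = 5.
E[X] = (1/13)·(15/2) + (6/13)·(31/3) + (6/13)·(5) = 199/26.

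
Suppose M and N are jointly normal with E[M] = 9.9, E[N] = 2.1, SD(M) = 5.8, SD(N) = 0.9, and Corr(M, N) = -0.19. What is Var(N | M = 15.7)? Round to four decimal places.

0.7808

The conditional variance in a bivariate normal is σ_N²(1 − ρ²), independent of x.
Var(N | M=15.7) = (0.9)²·(1 − (-0.19)²) = 0.81·0.9639 = 0.7808.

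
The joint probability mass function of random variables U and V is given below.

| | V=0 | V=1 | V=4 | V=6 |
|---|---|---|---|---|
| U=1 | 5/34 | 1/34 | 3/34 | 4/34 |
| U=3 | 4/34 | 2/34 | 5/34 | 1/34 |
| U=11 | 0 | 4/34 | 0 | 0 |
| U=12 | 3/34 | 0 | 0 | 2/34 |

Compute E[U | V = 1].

P(V = 1) = 7/34.
Summing U·P(U=x,V=y) over the conditioning event gives 3/2.
E[U | V = 1] = (3/2) / (7/34) = 51/7.

51/7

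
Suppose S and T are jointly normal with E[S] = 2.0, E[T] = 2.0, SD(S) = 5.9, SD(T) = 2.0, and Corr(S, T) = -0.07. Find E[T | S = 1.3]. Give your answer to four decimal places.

For a bivariate normal, E[T | S=x] = μ_T + ρ·(σ_T/σ_S)·(x − μ_S).
E[T | S=1.3] = 2.0 + (-0.07)·(2.0/5.9)·(1.3 − (2.0)) = 2.0 + (-0.023729)·(-0.7) = 2.0166.

2.0166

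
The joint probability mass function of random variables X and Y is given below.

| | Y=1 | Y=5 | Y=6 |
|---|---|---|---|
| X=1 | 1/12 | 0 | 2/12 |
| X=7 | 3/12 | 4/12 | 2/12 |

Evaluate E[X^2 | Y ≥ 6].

P(Y ≥ 6) = 1/3.
Σ X^2·P over the event = 1·(2/12) + 49·(2/12) = 25/3.
E[X^2 | Y ≥ 6] = (25/3) / (1/3) = 25.

25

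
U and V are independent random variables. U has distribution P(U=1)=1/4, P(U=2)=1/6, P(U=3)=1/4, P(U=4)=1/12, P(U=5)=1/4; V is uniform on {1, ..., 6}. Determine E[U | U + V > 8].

P(U + V > 8) = 7/36.
Summing U·P(x,y) over outcomes with U + V > 8 gives 31/36.
E[U | U + V > 8] = (31/36) / (7/36) = 31/7.

31/7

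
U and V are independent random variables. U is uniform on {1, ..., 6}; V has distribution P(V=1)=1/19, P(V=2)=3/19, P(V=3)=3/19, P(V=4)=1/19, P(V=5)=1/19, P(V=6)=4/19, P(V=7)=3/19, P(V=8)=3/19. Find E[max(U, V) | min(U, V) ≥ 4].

P(min(U, V) ≥ 4) = 6/19.
Summing max(U,V)·P(x,y) over outcomes with min(U, V) ≥ 4 gives 119/57.
E[max(U, V) | min(U, V) ≥ 4] = (119/57) / (6/19) = 119/18.

119/18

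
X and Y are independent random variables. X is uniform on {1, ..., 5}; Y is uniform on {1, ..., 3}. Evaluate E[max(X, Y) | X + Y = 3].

P(X + Y = 3) = 2/15.
Summing max(X,Y)·P(x,y) over outcomes with X + Y = 3 gives 4/15.
E[max(X, Y) | X + Y = 3] = (4/15) / (2/15) = 2.

2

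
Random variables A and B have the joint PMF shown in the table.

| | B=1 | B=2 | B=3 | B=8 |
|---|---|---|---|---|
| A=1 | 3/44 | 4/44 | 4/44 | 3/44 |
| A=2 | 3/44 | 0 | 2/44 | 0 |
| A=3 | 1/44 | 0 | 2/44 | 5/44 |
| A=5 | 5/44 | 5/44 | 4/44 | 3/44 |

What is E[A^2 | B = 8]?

P(B = 8) = 1/4.
Σ A^2·P over the event = 1·(3/44) + 9·(5/44) + 25·(3/44) = 123/44.
E[A^2 | B = 8] = (123/44) / (1/4) = 123/11.

123/11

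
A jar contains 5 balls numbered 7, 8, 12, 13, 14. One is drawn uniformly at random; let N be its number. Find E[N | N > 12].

27/2

P(N > 12) = 2/5.
Σ over the event: 13·1/5 + 14·1/5 = 27/5.
E[N | N > 12] = (27/5) / (2/5) = 27/2.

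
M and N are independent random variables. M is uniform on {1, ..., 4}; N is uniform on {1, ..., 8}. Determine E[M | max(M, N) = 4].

Outcomes with max(M, N) = 4: (1,4), (2,4), (3,4), (4,1), (4,2), (4,3), (4,4), each with probability 1/32.
E[M | max(M, N) = 4] = (1 + 2 + 3 + 4 + 4 + 4 + 4) / 7 = 22/7.

22/7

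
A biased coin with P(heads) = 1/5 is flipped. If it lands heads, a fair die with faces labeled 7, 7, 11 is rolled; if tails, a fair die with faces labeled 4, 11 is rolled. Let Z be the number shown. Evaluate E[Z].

E[Z | heads] = (7+7+11)/3 = 25/3.
E[Z | tails] = (4+11)/2 = 15/2.
E[Z] = (1/5)·(25/3) + (4/5)·(15/2) = 23/3.

23/3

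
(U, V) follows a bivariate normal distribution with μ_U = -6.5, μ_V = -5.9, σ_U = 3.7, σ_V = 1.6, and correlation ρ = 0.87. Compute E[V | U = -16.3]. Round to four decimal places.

-9.5869

E[V | U=x] = μ_V + ρ(σ_V/σ_U)(x − μ_U) for jointly normal variables.
E[V | U=-16.3] = -5.9 + (0.87)·(1.6/3.7)·(-16.3 − (-6.5)) = -5.9 + (0.376216)·(-9.8) = -9.5869.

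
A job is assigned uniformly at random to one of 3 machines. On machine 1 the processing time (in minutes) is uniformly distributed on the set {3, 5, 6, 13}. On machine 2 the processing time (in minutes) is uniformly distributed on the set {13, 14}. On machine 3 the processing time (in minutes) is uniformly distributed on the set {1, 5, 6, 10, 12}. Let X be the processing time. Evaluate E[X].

541/60

E[X | machine 1] = (3+5+6+13)/4 = 27/4.
E[X | machine 2] = (13+14)/2 = 27/2.
E[X | machine 3] = (1+5+6+10+12)/5 = 34/5.
E[X] = (1/3)·(27/4) + (1/3)·(27/2) + (1/3)·(34/5) = 541/60.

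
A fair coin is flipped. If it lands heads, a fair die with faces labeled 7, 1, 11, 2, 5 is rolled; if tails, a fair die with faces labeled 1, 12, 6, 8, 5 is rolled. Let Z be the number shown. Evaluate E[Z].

E[Z | heads] = (7+1+11+2+5)/5 = 26/5.
E[Z | tails] = (1+12+6+8+5)/5 = 32/5.
E[Z] = (1/2)·(26/5) + (1/2)·(32/5) = 29/5.

29/5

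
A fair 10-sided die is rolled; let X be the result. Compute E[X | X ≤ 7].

4

Given X ≤ 7, X is equally likely to be any of {1, 2, 3, 4, 5, 6, 7}.
E[X | X ≤ 7] = (1 + 2 + 3 + 4 + 5 + 6 + 7) / 7 = 4.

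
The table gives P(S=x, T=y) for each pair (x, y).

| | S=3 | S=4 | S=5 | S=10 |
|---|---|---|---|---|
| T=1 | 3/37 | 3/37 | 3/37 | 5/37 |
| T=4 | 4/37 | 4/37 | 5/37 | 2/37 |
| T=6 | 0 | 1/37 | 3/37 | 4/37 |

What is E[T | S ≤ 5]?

85/26

P(S ≤ 5) = 26/37.
Σ T·P over the event = 1·(3/37) + 4·(4/37) + 1·(3/37) + 4·(4/37) + 6·(1/37) + 1·(3/37) + 4·(5/37) + 6·(3/37) = 85/37.
E[T | S ≤ 5] = (85/37) / (26/37) = 85/26.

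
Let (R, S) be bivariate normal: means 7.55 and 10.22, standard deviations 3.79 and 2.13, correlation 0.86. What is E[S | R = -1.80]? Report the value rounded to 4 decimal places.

E[S | R=x] = μ_S + ρ(σ_S/σ_R)(x − μ_R) for jointly normal variables.
E[S | R=-1.80] = 10.22 + (0.86)·(2.13/3.79)·(-1.80 − (7.55)) = 10.22 + (0.483325)·(-9.35) = 5.7009.

5.7009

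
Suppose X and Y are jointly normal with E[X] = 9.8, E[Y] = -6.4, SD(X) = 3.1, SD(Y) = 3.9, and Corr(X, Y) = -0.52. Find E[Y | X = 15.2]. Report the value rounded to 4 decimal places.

E[Y | X=x] = μ_Y + ρ(σ_Y/σ_X)(x − μ_X) for jointly normal variables.
E[Y | X=15.2] = -6.4 + (-0.52)·(3.9/3.1)·(15.2 − (9.8)) = -6.4 + (-0.65419)·(5.4) = -9.9326.

-9.9326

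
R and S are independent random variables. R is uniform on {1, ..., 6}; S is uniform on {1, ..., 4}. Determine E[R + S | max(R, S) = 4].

44/7

Outcomes with max(R, S) = 4: (1,4), (2,4), (3,4), (4,1), (4,2), (4,3), (4,4), each with probability 1/24.
E[R + S | max(R, S) = 4] = (5 + 6 + 7 + 5 + 6 + 7 + 8) / 7 = 44/7.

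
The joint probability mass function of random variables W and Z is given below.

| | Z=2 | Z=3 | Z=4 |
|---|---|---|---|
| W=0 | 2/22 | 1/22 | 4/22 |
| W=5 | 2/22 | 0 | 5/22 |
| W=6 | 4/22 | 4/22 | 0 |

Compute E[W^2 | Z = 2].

97/4

P(Z = 2) = 4/11.
Σ W^2·P over the event = 0·(2/22) + 25·(2/22) + 36·(4/22) = 97/11.
E[W^2 | Z = 2] = (97/11) / (4/11) = 97/4.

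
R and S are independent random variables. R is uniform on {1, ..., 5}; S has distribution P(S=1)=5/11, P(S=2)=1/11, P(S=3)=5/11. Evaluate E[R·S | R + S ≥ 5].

P(R + S ≥ 5) = 3/5.
Summing RS·P(x,y) over outcomes with R + S ≥ 5 gives 279/55.
E[R·S | R + S ≥ 5] = (279/55) / (3/5) = 93/11.

93/11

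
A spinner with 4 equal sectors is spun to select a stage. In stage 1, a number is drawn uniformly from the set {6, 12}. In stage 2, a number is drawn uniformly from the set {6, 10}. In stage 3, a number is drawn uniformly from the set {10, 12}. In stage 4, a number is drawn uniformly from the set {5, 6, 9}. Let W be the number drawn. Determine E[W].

26/3

E[W | stage 1] = (6+12)/2 = 9.
E[W | stage 2] = (6+10)/2 = 8.
E[W | stage 3] = (10+12)/2 = 11.
E[W | stage 4] = (5+6+9)/3 = 20/3.
By the law of total expectation,
E[W] = (1/4)·(9) + (1/4)·(8) + (1/4)·(11) + (1/4)·(20/3) = 26/3.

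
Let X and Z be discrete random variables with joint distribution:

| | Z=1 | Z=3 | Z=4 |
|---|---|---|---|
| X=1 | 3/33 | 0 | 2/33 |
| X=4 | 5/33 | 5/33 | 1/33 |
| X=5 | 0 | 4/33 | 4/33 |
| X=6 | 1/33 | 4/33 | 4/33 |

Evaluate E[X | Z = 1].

P(Z = 1) = 3/11.
Summing X·P(X=x,Z=y) over the conditioning event gives 29/33.
E[X | Z = 1] = (29/33) / (3/11) = 29/9.

29/9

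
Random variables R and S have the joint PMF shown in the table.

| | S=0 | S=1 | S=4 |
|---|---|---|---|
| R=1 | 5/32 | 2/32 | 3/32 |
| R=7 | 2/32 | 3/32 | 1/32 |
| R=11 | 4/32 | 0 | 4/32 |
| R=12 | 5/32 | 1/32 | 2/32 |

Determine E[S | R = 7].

7/6

P(R = 7) = 3/16.
Σ S·P over the event = 0·(2/32) + 1·(3/32) + 4·(1/32) = 7/32.
E[S | R = 7] = (7/32) / (3/16) = 7/6.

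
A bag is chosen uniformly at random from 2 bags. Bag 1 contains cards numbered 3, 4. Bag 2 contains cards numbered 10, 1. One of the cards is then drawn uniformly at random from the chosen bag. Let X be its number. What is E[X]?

E[X | bag 1] = (3+4)/2 = 7/2.
E[X | bag 2] = (10+1)/2 = 11/2.
E[X] = (1/2)·(7/2) + (1/2)·(11/2) = 9/2.

9/2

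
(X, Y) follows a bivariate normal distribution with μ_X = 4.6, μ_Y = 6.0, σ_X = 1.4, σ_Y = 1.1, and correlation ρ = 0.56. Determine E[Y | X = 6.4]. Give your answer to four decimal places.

6.7920

The regression of Y on X has slope ρ·σ_Y/σ_X and passes through (μ_X, μ_Y).
E[Y | X=6.4] = 6.0 + (0.56)·(1.1/1.4)·(6.4 − (4.6)) = 6.0 + (0.44)·(1.8) = 6.7920.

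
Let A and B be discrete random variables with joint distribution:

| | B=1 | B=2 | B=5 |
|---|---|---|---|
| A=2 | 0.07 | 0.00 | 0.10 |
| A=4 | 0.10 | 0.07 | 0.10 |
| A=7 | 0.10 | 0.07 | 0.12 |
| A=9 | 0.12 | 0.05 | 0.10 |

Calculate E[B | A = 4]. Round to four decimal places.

2.7407

P(A = 4) = 0.27.
Σ B·P over the event = 1·(0.10) + 2·(0.07) + 5·(0.10) = 0.74.
E[B | A = 4] = (0.74) / (0.27) = 2.7407.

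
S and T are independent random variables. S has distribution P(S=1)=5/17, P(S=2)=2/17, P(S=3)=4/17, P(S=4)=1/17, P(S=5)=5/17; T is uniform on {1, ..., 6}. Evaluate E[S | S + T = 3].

P(S + T = 3) = 7/102.
Summing S·P(x,y) over outcomes with S + T = 3 gives 3/34.
E[S | S + T = 3] = (3/34) / (7/102) = 9/7.

9/7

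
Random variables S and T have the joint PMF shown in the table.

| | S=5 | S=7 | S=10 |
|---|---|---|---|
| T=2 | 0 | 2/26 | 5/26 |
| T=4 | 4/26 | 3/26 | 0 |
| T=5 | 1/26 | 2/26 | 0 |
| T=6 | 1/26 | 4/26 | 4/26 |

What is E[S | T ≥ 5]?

P(T ≥ 5) = 6/13.
Σ S·P over the event = 5·(1/26) + 5·(1/26) + 7·(2/26) + 7·(4/26) + 10·(4/26) = 46/13.
E[S | T ≥ 5] = (46/13) / (6/13) = 23/3.

23/3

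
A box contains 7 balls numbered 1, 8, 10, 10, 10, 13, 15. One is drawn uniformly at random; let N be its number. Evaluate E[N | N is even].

P(N is even) = 4/7.
Σ over the event: 8·1/7 + 10·3/7 = 38/7.
E[N | N is even] = (38/7) / (4/7) = 19/2.

19/2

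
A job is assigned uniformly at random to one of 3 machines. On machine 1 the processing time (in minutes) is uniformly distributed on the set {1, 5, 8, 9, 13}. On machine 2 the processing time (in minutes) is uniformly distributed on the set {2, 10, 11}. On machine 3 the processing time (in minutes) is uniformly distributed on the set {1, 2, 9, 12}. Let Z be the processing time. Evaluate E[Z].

E[Z | machine 1] = (1+5+8+9+13)/5 = 36/5.
E[Z | machine 2] = (2+10+11)/3 = 23/3.
E[Z | machine 3] = (1+2+9+12)/4 = 6.
By the law of total expectation,
E[Z] = (1/3)·(36/5) + (1/3)·(23/3) + (1/3)·(6) = 313/45.

313/45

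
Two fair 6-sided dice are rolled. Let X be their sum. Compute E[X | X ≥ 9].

10

P(X ≥ 9) = 5/18.
Σ over the event: 9·1/9 + 10·1/12 + 11·1/18 + 12·1/36 = 25/9.
E[X | X ≥ 9] = (25/9) / (5/18) = 10.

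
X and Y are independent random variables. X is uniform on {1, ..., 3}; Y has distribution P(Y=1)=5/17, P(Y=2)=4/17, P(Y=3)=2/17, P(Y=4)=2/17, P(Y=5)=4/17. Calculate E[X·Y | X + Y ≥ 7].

62/5

P(X + Y ≥ 7) = 10/51.
Summing XY·P(x,y) over outcomes with X + Y ≥ 7 gives 124/51.
E[X·Y | X + Y ≥ 7] = (124/51) / (10/51) = 62/5.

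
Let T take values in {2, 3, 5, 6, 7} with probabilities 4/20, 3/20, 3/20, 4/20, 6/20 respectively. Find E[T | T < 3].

2

P(T < 3) = 1/5.
Σ over the event: 2·1/5 = 2/5.
E[T | T < 3] = (2/5) / (1/5) = 2.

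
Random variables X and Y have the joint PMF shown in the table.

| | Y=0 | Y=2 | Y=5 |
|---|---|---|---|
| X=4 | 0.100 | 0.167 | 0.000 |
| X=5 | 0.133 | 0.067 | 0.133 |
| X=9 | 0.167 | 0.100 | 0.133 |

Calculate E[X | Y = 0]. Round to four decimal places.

P(Y = 0) = 0.400.
Σ X·P over the event = 4·(0.100) + 5·(0.133) + 9·(0.167) = 2.568.
E[X | Y = 0] = (2.568) / (0.400) = 6.4200.

6.4200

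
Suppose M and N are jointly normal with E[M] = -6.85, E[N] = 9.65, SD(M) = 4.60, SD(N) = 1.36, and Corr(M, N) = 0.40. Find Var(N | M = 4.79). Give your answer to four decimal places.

Var(N | M=x) = (1 − ρ²)·σ_N².
Var(N | M=4.79) = (1.36)²·(1 − (0.40)²) = 1.8496·0.84 = 1.5537.

1.5537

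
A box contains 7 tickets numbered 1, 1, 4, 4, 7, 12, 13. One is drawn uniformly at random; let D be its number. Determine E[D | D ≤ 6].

5/2

P(D ≤ 6) = 4/7.
Σ over the event: 1·2/7 + 4·2/7 = 10/7.
E[D | D ≤ 6] = (10/7) / (4/7) = 5/2.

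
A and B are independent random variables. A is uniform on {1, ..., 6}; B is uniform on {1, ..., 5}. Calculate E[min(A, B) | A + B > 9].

14/3

Outcomes with A + B > 9: (5,5), (6,4), (6,5), each with probability 1/30.
E[min(A, B) | A + B > 9] = (5 + 4 + 5) / 3 = 14/3.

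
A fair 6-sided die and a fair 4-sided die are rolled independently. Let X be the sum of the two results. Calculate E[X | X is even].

P(X is even) = 1/2.
Σ over the event: 2·1/24 + 4·1/8 + 6·1/6 + 8·1/8 + 10·1/24 = 3.
E[X | X is even] = (3) / (1/2) = 6.

6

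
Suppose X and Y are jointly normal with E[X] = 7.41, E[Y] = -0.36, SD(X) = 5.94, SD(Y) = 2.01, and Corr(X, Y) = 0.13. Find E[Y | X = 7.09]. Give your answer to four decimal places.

E[Y | X=x] = μ_Y + ρ(σ_Y/σ_X)(x − μ_X) for jointly normal variables.
E[Y | X=7.09] = -0.36 + (0.13)·(2.01/5.94)·(7.09 − (7.41)) = -0.36 + (0.04399)·(-0.32) = -0.3741.

-0.3741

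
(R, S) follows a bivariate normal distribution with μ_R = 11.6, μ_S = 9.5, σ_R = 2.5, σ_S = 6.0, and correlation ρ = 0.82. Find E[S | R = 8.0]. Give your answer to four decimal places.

For a bivariate normal, E[S | R=x] = μ_S + ρ·(σ_S/σ_R)·(x − μ_R).
E[S | R=8.0] = 9.5 + (0.82)·(6.0/2.5)·(8.0 − (11.6)) = 9.5 + (1.968)·(-3.6) = 2.4152.

2.4152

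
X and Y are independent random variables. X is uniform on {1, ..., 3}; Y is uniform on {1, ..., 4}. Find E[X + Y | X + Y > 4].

17/3

Outcomes with X + Y > 4: (1,4), (2,3), (2,4), (3,2), (3,3), (3,4), each with probability 1/12.
E[X + Y | X + Y > 4] = (5 + 5 + 6 + 5 + 6 + 7) / 6 = 17/3.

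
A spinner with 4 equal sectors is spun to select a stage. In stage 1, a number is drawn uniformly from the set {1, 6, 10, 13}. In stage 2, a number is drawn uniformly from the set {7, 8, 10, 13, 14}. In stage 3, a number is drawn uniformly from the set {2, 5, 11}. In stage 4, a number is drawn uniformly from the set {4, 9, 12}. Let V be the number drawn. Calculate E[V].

E[V | stage 1] = (1+6+10+13)/4 = 15/2.
E[V | stage 2] = (7+8+10+13+14)/5 = 52/5.
E[V | stage 3] = (2+5+11)/3 = 6.
E[V | stage 4] = (4+9+12)/3 = 25/3.
E[V] = (1/4)·(15/2) + (1/4)·(52/5) + (1/4)·(6) + (1/4)·(25/3) = 967/120.

967/120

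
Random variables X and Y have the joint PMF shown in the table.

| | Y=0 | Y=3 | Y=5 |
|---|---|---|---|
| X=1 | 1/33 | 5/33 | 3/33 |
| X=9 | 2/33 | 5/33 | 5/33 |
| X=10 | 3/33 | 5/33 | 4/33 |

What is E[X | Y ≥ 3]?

P(Y ≥ 3) = 9/11.
Summing X·P(X=x,Y=y) over the conditioning event gives 188/33.
E[X | Y ≥ 3] = (188/33) / (9/11) = 188/27.

188/27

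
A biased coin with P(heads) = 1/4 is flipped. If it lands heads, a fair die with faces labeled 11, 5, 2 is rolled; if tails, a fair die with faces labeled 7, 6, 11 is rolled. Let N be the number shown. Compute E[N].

15/2

E[N | heads] = (11+5+2)/3 = 6.
E[N | tails] = (7+6+11)/3 = 8.
E[N] = (1/4)·(6) + (3/4)·(8) = 15/2.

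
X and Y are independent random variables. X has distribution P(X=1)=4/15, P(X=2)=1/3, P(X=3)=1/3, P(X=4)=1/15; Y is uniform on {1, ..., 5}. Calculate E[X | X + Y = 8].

19/6

P(X + Y = 8) = 2/25.
Summing X·P(x,y) over outcomes with X + Y = 8 gives 19/75.
E[X | X + Y = 8] = (19/75) / (2/25) = 19/6.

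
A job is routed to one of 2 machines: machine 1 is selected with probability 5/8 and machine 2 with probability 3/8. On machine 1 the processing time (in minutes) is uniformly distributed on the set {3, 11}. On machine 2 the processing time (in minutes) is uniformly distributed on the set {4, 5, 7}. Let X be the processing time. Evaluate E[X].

51/8

E[X | machine 1] = (3+11)/2 = 7.
E[X | machine 2] = (4+5+7)/3 = 16/3.
By the law of total expectation,
E[X] = (5/8)·(7) + (3/8)·(16/3) = 51/8.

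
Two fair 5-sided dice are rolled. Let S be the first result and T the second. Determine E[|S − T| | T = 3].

6/5

Outcomes with T = 3: (1,3), (2,3), (3,3), (4,3), (5,3), each with probability 1/25.
E[|S − T| | T = 3] = (2 + 1 + 0 + 1 + 2) / 5 = 6/5.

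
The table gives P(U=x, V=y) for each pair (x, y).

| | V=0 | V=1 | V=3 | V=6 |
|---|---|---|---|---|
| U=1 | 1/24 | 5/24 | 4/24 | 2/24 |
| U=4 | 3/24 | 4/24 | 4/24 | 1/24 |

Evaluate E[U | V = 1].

7/3

P(V = 1) = 3/8.
Σ U·P over the event = 1·(5/24) + 4·(4/24) = 7/8.
E[U | V = 1] = (7/8) / (3/8) = 7/3.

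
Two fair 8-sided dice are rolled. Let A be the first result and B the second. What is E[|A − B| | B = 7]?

11/4

P(B = 7) = 1/8.
Summing |A−B|·P(x,y) over outcomes with B = 7 gives 11/32.
E[|A − B| | B = 7] = (11/32) / (1/8) = 11/4.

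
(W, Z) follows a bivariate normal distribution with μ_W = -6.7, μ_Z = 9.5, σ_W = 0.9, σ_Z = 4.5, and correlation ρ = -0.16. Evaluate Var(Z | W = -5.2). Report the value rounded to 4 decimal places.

19.7316

For a bivariate normal, Var(Z | W=x) = σ_Z²(1 − ρ²).
Var(Z | W=-5.2) = (4.5)²·(1 − (-0.16)²) = 20.25·0.9744 = 19.7316.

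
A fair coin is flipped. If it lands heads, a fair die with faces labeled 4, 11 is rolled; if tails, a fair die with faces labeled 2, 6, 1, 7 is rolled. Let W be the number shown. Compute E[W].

E[W | heads] = (4+11)/2 = 15/2.
E[W | tails] = (2+6+1+7)/4 = 4.
E[W] = (1/2)·(15/2) + (1/2)·(4) = 23/4.

23/4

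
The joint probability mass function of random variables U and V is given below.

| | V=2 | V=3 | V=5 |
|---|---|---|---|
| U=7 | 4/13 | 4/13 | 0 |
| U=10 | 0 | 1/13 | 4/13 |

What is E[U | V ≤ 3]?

P(V ≤ 3) = 9/13.
Σ U·P over the event = 7·(4/13) + 7·(4/13) + 10·(1/13) = 66/13.
E[U | V ≤ 3] = (66/13) / (9/13) = 22/3.

22/3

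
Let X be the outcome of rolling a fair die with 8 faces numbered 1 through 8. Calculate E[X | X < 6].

3

Given X < 6, X is equally likely to be any of {1, 2, 3, 4, 5}.
E[X | X < 6] = (1 + 2 + 3 + 4 + 5) / 5 = 3.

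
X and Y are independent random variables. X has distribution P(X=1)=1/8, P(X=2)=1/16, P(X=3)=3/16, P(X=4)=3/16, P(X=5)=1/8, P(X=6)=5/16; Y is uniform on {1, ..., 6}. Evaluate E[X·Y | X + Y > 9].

316/11

P(X + Y > 9) = 11/48.
Summing XY·P(x,y) over outcomes with X + Y > 9 gives 79/12.
E[X·Y | X + Y > 9] = (79/12) / (11/48) = 316/11.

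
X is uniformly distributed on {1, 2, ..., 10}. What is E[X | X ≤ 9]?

Given X ≤ 9, X is equally likely to be any of {1, 2, 3, 4, 5, 6, 7, 8, 9}.
E[X | X ≤ 9] = (1 + 2 + 3 + 4 + 5 + 6 + 7 + 8 + 9) / 9 = 5.

5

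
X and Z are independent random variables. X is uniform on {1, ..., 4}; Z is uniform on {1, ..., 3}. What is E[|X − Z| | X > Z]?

Outcomes with X > Z: (2,1), (3,1), (3,2), (4,1), (4,2), (4,3), each with probability 1/12.
E[|X − Z| | X > Z] = (1 + 2 + 1 + 3 + 2 + 1) / 6 = 5/3.

5/3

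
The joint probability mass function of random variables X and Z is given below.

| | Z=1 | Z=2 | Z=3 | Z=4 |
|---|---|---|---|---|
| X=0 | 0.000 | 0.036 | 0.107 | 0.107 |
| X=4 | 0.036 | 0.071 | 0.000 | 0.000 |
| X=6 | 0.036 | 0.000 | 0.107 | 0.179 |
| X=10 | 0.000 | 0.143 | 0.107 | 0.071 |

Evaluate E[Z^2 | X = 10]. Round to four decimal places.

P(X = 10) = 0.321.
Σ Z^2·P over the event = 4·(0.143) + 9·(0.107) + 16·(0.071) = 2.671.
E[Z^2 | X = 10] = (2.671) / (0.321) = 8.3209.

8.3209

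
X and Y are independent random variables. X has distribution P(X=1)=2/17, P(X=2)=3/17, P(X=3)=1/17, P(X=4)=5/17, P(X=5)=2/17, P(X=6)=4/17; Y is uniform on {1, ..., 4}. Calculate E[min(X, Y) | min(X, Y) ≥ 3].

P(min(X, Y) ≥ 3) = 6/17.
Summing min(X,Y)·P(x,y) over outcomes with min(X, Y) ≥ 3 gives 83/68.
E[min(X, Y) | min(X, Y) ≥ 3] = (83/68) / (6/17) = 83/24.

83/24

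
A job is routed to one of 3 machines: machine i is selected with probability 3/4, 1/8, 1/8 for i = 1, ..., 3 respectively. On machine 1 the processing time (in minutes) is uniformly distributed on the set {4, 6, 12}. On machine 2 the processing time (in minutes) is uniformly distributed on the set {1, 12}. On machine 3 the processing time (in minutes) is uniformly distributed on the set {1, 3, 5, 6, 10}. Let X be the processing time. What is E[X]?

111/16

E[X | machine 1] = (4+6+12)/3 = 22/3.
E[X | machine 2] = (1+12)/2 = 13/2.
E[X | machine 3] = (1+3+5+6+10)/5 = 5.
E[X] = (3/4)·(22/3) + (1/8)·(13/2) + (1/8)·(5) = 111/16.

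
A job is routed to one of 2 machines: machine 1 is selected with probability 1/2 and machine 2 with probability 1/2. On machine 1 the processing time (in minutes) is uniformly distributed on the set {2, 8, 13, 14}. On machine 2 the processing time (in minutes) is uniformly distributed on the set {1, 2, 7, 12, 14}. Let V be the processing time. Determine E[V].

329/40

E[V | machine 1] = (2+8+13+14)/4 = 37/4.
E[V | machine 2] = (1+2+7+12+14)/5 = 36/5.
E[V] = (1/2)·(37/4) + (1/2)·(36/5) = 329/40.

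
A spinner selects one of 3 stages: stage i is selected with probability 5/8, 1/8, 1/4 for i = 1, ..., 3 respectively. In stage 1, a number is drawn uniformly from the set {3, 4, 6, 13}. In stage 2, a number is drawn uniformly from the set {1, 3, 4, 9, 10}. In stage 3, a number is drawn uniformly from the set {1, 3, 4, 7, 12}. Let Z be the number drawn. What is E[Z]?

E[Z | stage 1] = (3+4+6+13)/4 = 13/2.
E[Z | stage 2] = (1+3+4+9+10)/5 = 27/5.
E[Z | stage 3] = (1+3+4+7+12)/5 = 27/5.
By the law of total expectation,
E[Z] = (5/8)·(13/2) + (1/8)·(27/5) + (1/4)·(27/5) = 487/80.

487/80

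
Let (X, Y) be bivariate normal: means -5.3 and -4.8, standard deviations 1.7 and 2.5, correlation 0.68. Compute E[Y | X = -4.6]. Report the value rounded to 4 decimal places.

-4.1000

For a bivariate normal, E[Y | X=x] = μ_Y + ρ·(σ_Y/σ_X)·(x − μ_X).
E[Y | X=-4.6] = -4.8 + (0.68)·(2.5/1.7)·(-4.6 − (-5.3)) = -4.8 + (1)·(0.7) = -4.1000.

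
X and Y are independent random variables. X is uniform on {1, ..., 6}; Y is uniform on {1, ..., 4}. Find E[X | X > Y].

P(X > Y) = 7/12.
Summing X·P(x,y) over outcomes with X > Y gives 8/3.
E[X | X > Y] = (8/3) / (7/12) = 32/7.

32/7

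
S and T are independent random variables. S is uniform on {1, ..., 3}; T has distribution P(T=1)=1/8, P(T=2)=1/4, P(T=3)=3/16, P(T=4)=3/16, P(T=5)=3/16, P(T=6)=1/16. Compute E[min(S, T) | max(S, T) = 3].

P(max(S, T) = 3) = 5/16.
Summing min(S,T)·P(x,y) over outcomes with max(S, T) = 3 gives 7/12.
E[min(S, T) | max(S, T) = 3] = (7/12) / (5/16) = 28/15.

28/15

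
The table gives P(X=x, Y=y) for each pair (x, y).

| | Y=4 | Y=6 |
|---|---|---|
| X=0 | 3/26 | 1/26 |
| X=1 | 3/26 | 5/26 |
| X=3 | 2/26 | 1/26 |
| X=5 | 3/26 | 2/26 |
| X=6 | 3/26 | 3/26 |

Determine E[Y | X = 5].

P(X = 5) = 5/26.
Σ Y·P over the event = 4·(3/26) + 6·(2/26) = 12/13.
E[Y | X = 5] = (12/13) / (5/26) = 24/5.

24/5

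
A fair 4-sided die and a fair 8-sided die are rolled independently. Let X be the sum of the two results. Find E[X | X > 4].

P(X > 4) = 13/16.
Σ over the event: 5·1/8 + 6·1/8 + 7·1/8 + 8·1/8 + 9·1/8 + 10·3/32 + 11·1/16 + 12·1/32 = 51/8.
E[X | X > 4] = (51/8) / (13/16) = 102/13.

102/13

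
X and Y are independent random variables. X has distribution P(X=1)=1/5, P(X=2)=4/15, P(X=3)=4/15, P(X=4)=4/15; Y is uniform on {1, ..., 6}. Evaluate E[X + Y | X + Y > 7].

P(X + Y > 7) = 4/15.
Summing (X+Y)·P(x,y) over outcomes with X + Y > 7 gives 104/45.
E[X + Y | X + Y > 7] = (104/45) / (4/15) = 26/3.

26/3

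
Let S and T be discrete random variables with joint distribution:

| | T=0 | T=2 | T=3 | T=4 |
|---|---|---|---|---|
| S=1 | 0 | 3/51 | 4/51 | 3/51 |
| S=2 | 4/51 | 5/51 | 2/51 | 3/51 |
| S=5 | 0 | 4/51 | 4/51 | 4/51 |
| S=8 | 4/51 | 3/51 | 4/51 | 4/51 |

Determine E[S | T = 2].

P(T = 2) = 5/17.
Σ S·P over the event = 1·(3/51) + 2·(5/51) + 5·(4/51) + 8·(3/51) = 19/17.
E[S | T = 2] = (19/17) / (5/17) = 19/5.

19/5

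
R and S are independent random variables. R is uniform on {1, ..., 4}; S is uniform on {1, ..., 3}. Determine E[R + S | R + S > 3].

Outcomes with R + S > 3: (1,3), (2,2), (2,3), (3,1), (3,2), (3,3), (4,1), (4,2), (4,3), each with probability 1/12.
E[R + S | R + S > 3] = (4 + 4 + 5 + 4 + 5 + 6 + 5 + 6 + 7) / 9 = 46/9.

46/9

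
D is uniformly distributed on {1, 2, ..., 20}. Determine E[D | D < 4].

2

Given D < 4, D is equally likely to be any of {1, 2, 3}.
E[D | D < 4] = (1 + 2 + 3) / 3 = 2.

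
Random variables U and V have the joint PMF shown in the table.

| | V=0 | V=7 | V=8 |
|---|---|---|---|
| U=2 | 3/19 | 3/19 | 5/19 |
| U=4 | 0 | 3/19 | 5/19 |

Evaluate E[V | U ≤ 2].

61/11

P(U ≤ 2) = 11/19.
Σ V·P over the event = 0·(3/19) + 7·(3/19) + 8·(5/19) = 61/19.
E[V | U ≤ 2] = (61/19) / (11/19) = 61/11.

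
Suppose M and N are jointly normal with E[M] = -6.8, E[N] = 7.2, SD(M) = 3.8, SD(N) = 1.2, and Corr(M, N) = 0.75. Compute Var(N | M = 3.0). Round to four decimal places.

0.6300

For a bivariate normal, Var(N | M=x) = σ_N²(1 − ρ²).
Var(N | M=3.0) = (1.2)²·(1 − (0.75)²) = 1.44·0.4375 = 0.6300.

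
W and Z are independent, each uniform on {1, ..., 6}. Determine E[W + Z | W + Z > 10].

Outcomes with W + Z > 10: (5,6), (6,5), (6,6), each with probability 1/36.
E[W + Z | W + Z > 10] = (11 + 11 + 12) / 3 = 34/3.

34/3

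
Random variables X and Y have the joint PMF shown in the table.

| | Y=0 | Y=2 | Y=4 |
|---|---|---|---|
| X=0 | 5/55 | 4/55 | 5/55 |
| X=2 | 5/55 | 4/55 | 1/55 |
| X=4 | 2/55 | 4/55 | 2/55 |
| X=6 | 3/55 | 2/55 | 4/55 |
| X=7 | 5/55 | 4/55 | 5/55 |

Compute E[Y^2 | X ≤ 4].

P(X ≤ 4) = 32/55.
Summing Y^2·P(X=x,Y=y) over the conditioning event gives 16/5.
E[Y^2 | X ≤ 4] = (16/5) / (32/55) = 11/2.

11/2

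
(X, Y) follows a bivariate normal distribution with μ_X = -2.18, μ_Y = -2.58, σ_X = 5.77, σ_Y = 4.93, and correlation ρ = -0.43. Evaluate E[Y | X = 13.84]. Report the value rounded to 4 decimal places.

-8.4658

E[Y | X=x] = μ_Y + ρ(σ_Y/σ_X)(x − μ_X) for jointly normal variables.
E[Y | X=13.84] = -2.58 + (-0.43)·(4.93/5.77)·(13.84 − (-2.18)) = -2.58 + (-0.3674003)·(16.02) = -8.4658.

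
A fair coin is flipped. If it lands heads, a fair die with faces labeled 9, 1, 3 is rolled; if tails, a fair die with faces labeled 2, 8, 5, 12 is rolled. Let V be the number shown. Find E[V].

133/24

E[V | heads] = (9+1+3)/3 = 13/3.
E[V | tails] = (2+8+5+12)/4 = 27/4.
E[V] = (1/2)·(13/3) + (1/2)·(27/4) = 133/24.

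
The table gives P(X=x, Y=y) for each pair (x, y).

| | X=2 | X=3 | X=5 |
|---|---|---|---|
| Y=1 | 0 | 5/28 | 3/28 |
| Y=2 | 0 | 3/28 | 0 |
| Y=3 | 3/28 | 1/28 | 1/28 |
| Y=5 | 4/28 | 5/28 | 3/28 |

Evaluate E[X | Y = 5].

P(Y = 5) = 3/7.
Σ X·P over the event = 2·(4/28) + 3·(5/28) + 5·(3/28) = 19/14.
E[X | Y = 5] = (19/14) / (3/7) = 19/6.

19/6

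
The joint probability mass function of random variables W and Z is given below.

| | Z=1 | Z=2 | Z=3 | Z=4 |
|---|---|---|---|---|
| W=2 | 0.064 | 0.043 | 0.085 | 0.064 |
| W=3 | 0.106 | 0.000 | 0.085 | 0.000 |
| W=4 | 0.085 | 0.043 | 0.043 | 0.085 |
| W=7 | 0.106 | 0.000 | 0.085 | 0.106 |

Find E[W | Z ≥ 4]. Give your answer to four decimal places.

P(Z ≥ 4) = 0.255.
Summing W·P(W=x,Z=y) over the conditioning event gives 1.210.
E[W | Z ≥ 4] = (1.210) / (0.255) = 4.7451.

4.7451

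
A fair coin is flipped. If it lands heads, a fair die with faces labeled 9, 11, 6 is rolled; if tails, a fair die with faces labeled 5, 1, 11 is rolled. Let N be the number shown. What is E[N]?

43/6

E[N | heads] = (9+11+6)/3 = 26/3.
E[N | tails] = (5+1+11)/3 = 17/3.
By the law of total expectation,
E[N] = (1/2)·(26/3) + (1/2)·(17/3) = 43/6.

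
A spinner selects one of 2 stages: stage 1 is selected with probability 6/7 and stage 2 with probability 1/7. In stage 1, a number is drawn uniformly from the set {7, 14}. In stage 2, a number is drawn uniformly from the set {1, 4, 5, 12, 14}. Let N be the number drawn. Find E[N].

E[N | stage 1] = (7+14)/2 = 21/2.
E[N | stage 2] = (1+4+5+12+14)/5 = 36/5.
By the law of total expectation,
E[N] = (6/7)·(21/2) + (1/7)·(36/5) = 351/35.

351/35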